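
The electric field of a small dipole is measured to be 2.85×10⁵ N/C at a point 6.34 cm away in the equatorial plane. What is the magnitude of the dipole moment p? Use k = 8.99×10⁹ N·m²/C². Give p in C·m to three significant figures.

p ≈ 8.08×10⁻⁹ C·m

In the equatorial plane E = kp/r³, so p = Er³/(k).
p = (2.85×10⁵)·(0.0634)³ / (8.99×10⁹) = 8.079×10⁻⁹ C·m.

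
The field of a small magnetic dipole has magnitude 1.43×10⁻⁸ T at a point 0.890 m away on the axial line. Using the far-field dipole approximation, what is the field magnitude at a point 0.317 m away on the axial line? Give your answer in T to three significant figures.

Dipole fields scale as 1/r³ in the far field; the geometry is the same at both points.
B₂ = B₁ · (r₁/r₂)³ = 1.43×10⁻⁸ · (0.890/0.317)³.
(r₁/r₂)³ = (2.808)³ = 22.13.
B₂ ≈ 3.165×10⁻⁷ T.

B ≈ 3.16×10⁻⁷ T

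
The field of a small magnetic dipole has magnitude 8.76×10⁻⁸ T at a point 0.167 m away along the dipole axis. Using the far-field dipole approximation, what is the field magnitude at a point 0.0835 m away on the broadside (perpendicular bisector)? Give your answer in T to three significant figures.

B ≈ 3.50×10⁻⁷ T

Dipole fields scale as 1/r³ in the far field.
The axial field is twice the equatorial field at the same r, so the geometry factor is 1/2.
B₂ = B₁ · (1/2) · (r₁/r₂)³ = 8.76×10⁻⁸ · 0.5 · (0.167/0.0835)³.
(r₁/r₂)³ = (2)³ = 8.
B₂ ≈ 3.504×10⁻⁷ T.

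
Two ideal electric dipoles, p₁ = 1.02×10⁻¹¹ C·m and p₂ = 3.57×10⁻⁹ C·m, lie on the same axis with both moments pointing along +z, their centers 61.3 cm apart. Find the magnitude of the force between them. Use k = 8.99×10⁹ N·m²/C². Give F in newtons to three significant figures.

F ≈ 1.39×10⁻⁸ N

On-axis field of dipole 1 at distance r: E = 2kp₁/r³. Force on dipole 2 is F = p₂·dE/dr (gradient along axis).
dE/dr = −6kp₁/r⁴, so |F| = 6kp₁p₂/r⁴ (attractive for aligned moments).
F = 6(8.99×10⁹)(1.02×10⁻¹¹)(3.57×10⁻⁹)/(0.613)⁴ = 1.391×10⁻⁸ N.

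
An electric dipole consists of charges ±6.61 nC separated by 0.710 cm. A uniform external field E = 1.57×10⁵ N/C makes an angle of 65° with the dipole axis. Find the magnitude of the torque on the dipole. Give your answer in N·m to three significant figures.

Dipole moment p = qd = (6.61×10⁻⁹ C)(0.00710 m) = 4.693×10⁻¹¹ C·m.
Torque on an electric dipole: τ = pE sinθ.
τ = (4.693×10⁻¹¹)(1.57×10⁵)·sin65° = 6.678×10⁻⁶ N·m.

τ ≈ 6.68×10⁻⁶ N·m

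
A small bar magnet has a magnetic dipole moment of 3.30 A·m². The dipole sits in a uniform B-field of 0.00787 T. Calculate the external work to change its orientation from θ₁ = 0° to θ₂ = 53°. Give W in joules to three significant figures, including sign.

W_ext = ΔU = −mB cosθ₂ + mB cosθ₁ = mB(cosθ₁ − cosθ₂).
W = (3.30)(0.00787)·(cos0° − cos53°) = (0.02597)·(+0.3982) = 0.01034 J.

W ≈ 0.0103 J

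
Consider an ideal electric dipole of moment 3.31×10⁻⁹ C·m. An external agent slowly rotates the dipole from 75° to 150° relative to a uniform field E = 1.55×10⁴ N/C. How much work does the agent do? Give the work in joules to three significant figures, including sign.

W ≈ 5.77×10⁻⁵ J

W_ext = ΔU = U(θ₂) − U(θ₁) = −pE cosθ₂ − (−pE cosθ₁) = pE(cosθ₁ − cosθ₂).
W = (3.31×10⁻⁹)(1.55×10⁴)·(cos75° − cos150°) = (5.130×10⁻⁵)·(+1.1248) = 5.771×10⁻⁵ J.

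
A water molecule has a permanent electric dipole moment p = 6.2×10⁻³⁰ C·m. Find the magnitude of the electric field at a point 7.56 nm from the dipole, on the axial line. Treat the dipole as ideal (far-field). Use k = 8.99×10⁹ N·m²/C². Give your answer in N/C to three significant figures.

On the dipole axis E = 2kp/r³.
E = 2·(8.99×10⁹)(6.20×10⁻³⁰) / (7.56×10⁻⁹)³ = 2.580×10⁵ N/C.

E ≈ 2.58×10⁵ N/C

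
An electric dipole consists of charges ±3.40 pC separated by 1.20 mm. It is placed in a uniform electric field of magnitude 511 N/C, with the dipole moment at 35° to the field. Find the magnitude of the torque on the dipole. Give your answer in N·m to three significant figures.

Dipole moment p = qd = (3.40×10⁻¹² C)(0.00120 m) = 4.08×10⁻¹⁵ C·m.
Torque on an electric dipole: τ = pE sinθ.
τ = (4.08×10⁻¹⁵)(511)·sin35° = 1.196×10⁻¹² N·m.

τ ≈ 1.20×10⁻¹² N·m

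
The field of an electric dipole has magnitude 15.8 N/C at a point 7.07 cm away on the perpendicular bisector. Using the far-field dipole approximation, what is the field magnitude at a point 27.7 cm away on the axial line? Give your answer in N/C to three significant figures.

Dipole fields scale as 1/r³ in the far field.
The axial field is twice the equatorial field at the same r, so the geometry factor is 2/1.
E₂ = E₁ · (2/1) · (r₁/r₂)³ = 15.8 · 2 · (7.07/27.7)³.
(r₁/r₂)³ = (0.2552)³ = 0.01663.
E₂ ≈ 0.5254 N/C.

E ≈ 0.525 N/C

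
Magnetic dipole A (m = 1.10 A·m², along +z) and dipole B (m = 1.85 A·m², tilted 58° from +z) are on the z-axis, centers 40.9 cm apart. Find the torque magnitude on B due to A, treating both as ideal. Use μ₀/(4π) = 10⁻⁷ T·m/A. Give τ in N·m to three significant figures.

Dipole B is on the axis of dipole A, so B₁ there is axial: B₁ = (μ₀/4π)·2m₁/r³ along +z.
B₁ = 2(10⁻⁷)(1.10)/(0.409)³ = 3.216×10⁻⁶ T.
τ = m₂ B₁ sinθ.
τ = (1.85)(3.216×10⁻⁶)·sin58° = 5.045×10⁻⁶ N·m.

τ ≈ 5.04×10⁻⁶ N·m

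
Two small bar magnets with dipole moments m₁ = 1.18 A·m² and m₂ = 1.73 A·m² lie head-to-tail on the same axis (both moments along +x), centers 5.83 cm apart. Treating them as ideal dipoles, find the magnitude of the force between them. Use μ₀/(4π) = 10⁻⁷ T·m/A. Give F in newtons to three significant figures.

On-axis B of dipole 1: B = (μ₀/4π)·2m₁/r³. Force on dipole 2: F = m₂·dB/dr.
dB/dr = −(μ₀/4π)·6m₁/r⁴, so |F| = (μ₀/4π)·6m₁m₂/r⁴.
F = 6(10⁻⁷)(1.18)(1.73)/(0.0583)⁴ = 0.1060 N.

F ≈ 0.106 N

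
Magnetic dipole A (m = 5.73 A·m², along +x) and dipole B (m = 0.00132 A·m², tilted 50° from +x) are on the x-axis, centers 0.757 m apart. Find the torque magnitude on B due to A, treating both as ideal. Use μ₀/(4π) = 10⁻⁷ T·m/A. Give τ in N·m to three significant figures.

Dipole B is on the axis of dipole A, so B₁ there is axial: B₁ = (μ₀/4π)·2m₁/r³ along +x.
B₁ = 2(10⁻⁷)(5.73)/(0.757)³ = 2.642×10⁻⁶ T.
τ = m₂ B₁ sinθ.
τ = (0.00132)(2.642×10⁻⁶)·sin50° = 2.671×10⁻⁹ N·m.

τ ≈ 2.67×10⁻⁹ N·m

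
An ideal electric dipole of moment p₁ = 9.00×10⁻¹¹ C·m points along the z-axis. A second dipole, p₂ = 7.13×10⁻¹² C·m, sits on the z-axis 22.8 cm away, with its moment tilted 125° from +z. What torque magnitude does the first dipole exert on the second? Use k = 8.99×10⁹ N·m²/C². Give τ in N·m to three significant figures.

The second dipole sits on the axis of the first, so the field there is axial: E₁ = 2kp₁/r³ along +z.
E₁ = 2(8.99×10⁹)(9.00×10⁻¹¹)/(0.228)³ = 136.5 N/C.
Torque on the second dipole: τ = p₂ E₁ sinθ.
τ = (7.13×10⁻¹²)(136.5)·sin125° = 7.974×10⁻¹⁰ N·m.

τ ≈ 7.97×10⁻¹⁰ N·m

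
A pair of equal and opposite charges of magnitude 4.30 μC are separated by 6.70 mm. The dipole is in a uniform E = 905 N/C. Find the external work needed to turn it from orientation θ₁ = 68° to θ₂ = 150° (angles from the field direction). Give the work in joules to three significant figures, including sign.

Dipole moment p = qd = (4.30×10⁻⁶ C)(0.00670 m) = 2.881×10⁻⁸ C·m.
W_ext = ΔU = U(θ₂) − U(θ₁) = −pE cosθ₂ − (−pE cosθ₁) = pE(cosθ₁ − cosθ₂).
W = (2.881×10⁻⁸)(905)·(cos68° − cos150°) = (2.607×10⁻⁵)·(+1.2406) = 3.235×10⁻⁵ J.

W ≈ 3.23×10⁻⁵ J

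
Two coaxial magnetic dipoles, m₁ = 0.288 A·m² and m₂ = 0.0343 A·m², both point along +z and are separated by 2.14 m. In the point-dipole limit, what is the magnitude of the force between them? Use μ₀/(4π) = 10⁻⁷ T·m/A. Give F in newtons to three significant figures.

F ≈ 2.83×10⁻¹⁰ N

On-axis B of dipole 1: B = (μ₀/4π)·2m₁/r³. Force on dipole 2: F = m₂·dB/dr.
dB/dr = −(μ₀/4π)·6m₁/r⁴, so |F| = (μ₀/4π)·6m₁m₂/r⁴.
F = 6(10⁻⁷)(0.288)(0.0343)/(2.14)⁴ = 2.826×10⁻¹⁰ N.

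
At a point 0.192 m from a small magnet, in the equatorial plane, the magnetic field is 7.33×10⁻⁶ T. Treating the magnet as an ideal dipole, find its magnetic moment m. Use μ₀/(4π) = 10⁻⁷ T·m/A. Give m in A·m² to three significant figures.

In the equatorial plane B = (μ₀/4π)·m/r³, so m = Br³·4π/(μ₀).
m = (7.33×10⁻⁶)·(0.192)³ / (10⁻⁷) = 0.5188 A·m².

m ≈ 0.519 A·m²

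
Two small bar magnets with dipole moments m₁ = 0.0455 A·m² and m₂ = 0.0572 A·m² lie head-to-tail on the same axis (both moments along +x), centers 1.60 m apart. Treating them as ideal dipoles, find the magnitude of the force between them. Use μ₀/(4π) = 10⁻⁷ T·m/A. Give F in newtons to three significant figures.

F ≈ 2.38×10⁻¹⁰ N

On-axis B of dipole 1: B = (μ₀/4π)·2m₁/r³. Force on dipole 2: F = m₂·dB/dr.
dB/dr = −(μ₀/4π)·6m₁/r⁴, so |F| = (μ₀/4π)·6m₁m₂/r⁴.
F = 6(10⁻⁷)(0.0455)(0.0572)/(1.60)⁴ = 2.383×10⁻¹⁰ N.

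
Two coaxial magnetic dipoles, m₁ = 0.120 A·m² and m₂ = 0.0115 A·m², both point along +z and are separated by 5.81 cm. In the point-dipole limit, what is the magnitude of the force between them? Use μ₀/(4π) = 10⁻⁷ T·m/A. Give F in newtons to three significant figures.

F ≈ 7.27×10⁻⁵ N

On-axis B of dipole 1: B = (μ₀/4π)·2m₁/r³. Force on dipole 2: F = m₂·dB/dr.
dB/dr = −(μ₀/4π)·6m₁/r⁴, so |F| = (μ₀/4π)·6m₁m₂/r⁴.
F = 6(10⁻⁷)(0.120)(0.0115)/(0.0581)⁴ = 7.267×10⁻⁵ N.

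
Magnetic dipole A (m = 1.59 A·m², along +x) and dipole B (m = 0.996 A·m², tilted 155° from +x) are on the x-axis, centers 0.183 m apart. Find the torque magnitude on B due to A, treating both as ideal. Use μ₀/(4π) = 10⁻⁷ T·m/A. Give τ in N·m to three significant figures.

τ ≈ 2.18×10⁻⁵ N·m

Dipole B is on the axis of dipole A, so B₁ there is axial: B₁ = (μ₀/4π)·2m₁/r³ along +x.
B₁ = 2(10⁻⁷)(1.59)/(0.183)³ = 5.189×10⁻⁵ T.
τ = m₂ B₁ sinθ.
τ = (0.996)(5.189×10⁻⁵)·sin155° = 2.184×10⁻⁵ N·m.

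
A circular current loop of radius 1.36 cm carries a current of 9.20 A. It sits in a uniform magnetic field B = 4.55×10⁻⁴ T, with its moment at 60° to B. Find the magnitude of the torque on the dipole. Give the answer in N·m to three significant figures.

Magnetic moment m = IA = Iπa² = (9.20)·π·(0.0136)² = 0.005346 A·m².
Torque on a magnetic dipole: τ = mB sinθ.
τ = (0.005346)(4.55×10⁻⁴)·sin60° = 2.107×10⁻⁶ N·m.

τ ≈ 2.11×10⁻⁶ N·m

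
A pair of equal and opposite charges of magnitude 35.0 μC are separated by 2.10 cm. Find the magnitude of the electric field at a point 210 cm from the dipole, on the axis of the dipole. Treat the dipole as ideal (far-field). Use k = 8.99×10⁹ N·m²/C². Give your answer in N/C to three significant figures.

Dipole moment p = qd = (3.50×10⁻⁵ C)(0.0210 m) = 7.35×10⁻⁷ C·m.
On the dipole axis E = 2kp/r³.
E = 2·(8.99×10⁹)(7.35×10⁻⁷) / (2.10)³ = 1427 N/C.

E ≈ 1430 N/C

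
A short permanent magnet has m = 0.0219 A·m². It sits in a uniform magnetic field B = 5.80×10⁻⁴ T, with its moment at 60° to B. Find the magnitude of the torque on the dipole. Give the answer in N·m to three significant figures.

τ ≈ 1.10×10⁻⁵ N·m

Torque on a magnetic dipole: τ = mB sinθ.
τ = (0.0219)(5.80×10⁻⁴)·sin60° = 1.100×10⁻⁵ N·m.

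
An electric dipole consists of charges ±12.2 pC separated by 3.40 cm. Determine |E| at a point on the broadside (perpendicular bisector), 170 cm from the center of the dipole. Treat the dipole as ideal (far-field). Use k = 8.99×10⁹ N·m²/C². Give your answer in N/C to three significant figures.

E ≈ 7.59×10⁻⁴ N/C

Dipole moment p = qd = (1.22×10⁻¹¹ C)(0.0340 m) = 4.148×10⁻¹³ C·m.
On the perpendicular bisector E = kp/r³ (half the axial value at the same distance).
E = (8.99×10⁹)(4.148×10⁻¹³) / (1.70)³ = 7.590×10⁻⁴ N/C.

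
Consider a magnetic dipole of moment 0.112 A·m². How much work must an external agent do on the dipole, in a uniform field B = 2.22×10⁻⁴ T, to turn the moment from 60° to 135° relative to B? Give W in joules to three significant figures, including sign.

W_ext = ΔU = −mB cosθ₂ + mB cosθ₁ = mB(cosθ₁ − cosθ₂).
W = (0.112)(2.22×10⁻⁴)·(cos60° − cos135°) = (2.486×10⁻⁵)·(+1.2071) = 3.001×10⁻⁵ J.

W ≈ 3.00×10⁻⁵ J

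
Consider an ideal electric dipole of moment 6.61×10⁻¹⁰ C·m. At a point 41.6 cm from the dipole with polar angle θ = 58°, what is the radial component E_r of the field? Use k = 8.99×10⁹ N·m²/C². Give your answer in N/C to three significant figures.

For a dipole, E_r = (2kp cosθ)/r³.
kp/r³ = (8.99×10⁹)(6.61×10⁻¹⁰)/(0.416)³ = 82.54 N/C.
E_r = 2·82.54·cos58° = 87.48 N/C.

E_r ≈ 87.5 N/C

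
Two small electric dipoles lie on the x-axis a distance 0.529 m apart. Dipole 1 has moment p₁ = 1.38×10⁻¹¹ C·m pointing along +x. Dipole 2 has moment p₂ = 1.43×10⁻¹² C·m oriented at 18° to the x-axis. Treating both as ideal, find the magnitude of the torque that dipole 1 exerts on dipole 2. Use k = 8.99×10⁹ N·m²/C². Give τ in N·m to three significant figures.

τ ≈ 7.41×10⁻¹³ N·m

The second dipole sits on the axis of the first, so the field there is axial: E₁ = 2kp₁/r³ along +x.
E₁ = 2(8.99×10⁹)(1.38×10⁻¹¹)/(0.529)³ = 1.676 N/C.
Torque on the second dipole: τ = p₂ E₁ sinθ.
τ = (1.43×10⁻¹²)(1.676)·sin18° = 7.407×10⁻¹³ N·m.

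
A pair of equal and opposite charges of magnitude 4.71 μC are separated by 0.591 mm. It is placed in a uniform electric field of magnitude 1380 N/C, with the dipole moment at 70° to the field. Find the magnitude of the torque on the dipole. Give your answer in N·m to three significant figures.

τ ≈ 3.61×10⁻⁶ N·m

Dipole moment p = qd = (4.71×10⁻⁶ C)(5.91×10⁻⁴ m) = 2.784×10⁻⁹ C·m.
Torque on an electric dipole: τ = pE sinθ.
τ = (2.784×10⁻⁹)(1380)·sin70° = 3.610×10⁻⁶ N·m.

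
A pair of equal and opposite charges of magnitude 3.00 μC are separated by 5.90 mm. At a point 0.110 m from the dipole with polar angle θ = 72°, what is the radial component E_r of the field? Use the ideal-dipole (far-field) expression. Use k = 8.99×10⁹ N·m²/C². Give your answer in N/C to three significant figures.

Dipole moment p = qd = (3.00×10⁻⁶ C)(0.00590 m) = 1.77×10⁻⁸ C·m.
For a dipole, E_r = (2kp cosθ)/r³.
kp/r³ = (8.99×10⁹)(1.77×10⁻⁸)/(0.110)³ = 1.196×10⁵ N/C.
E_r = 2·1.196×10⁵·cos72° = 7.389×10⁴ N/C.

E_r ≈ 7.39×10⁴ N/C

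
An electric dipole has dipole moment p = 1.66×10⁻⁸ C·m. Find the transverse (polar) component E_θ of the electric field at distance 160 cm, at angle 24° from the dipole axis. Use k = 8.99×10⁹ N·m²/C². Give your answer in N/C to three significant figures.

For a dipole, E_θ = (kp sinθ)/r³.
kp/r³ = (8.99×10⁹)(1.66×10⁻⁸)/(1.60)³ = 36.43 N/C.
E_θ = 36.43·sin24° = 14.82 N/C.

E_θ ≈ 14.8 N/C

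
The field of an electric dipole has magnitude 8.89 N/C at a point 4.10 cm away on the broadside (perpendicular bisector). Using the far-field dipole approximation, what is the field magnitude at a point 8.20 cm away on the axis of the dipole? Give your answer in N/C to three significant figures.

Dipole fields scale as 1/r³ in the far field.
The axial field is twice the equatorial field at the same r, so the geometry factor is 2/1.
E₂ = E₁ · (2/1) · (r₁/r₂)³ = 8.89 · 2 · (4.10/8.20)³.
(r₁/r₂)³ = (0.5)³ = 0.125.
E₂ ≈ 2.222 N/C.

E ≈ 2.22 N/C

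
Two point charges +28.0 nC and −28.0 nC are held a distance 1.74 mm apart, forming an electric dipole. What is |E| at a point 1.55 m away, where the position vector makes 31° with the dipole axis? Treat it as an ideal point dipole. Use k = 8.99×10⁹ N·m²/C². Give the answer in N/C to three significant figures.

E ≈ 0.211 N/C

Dipole moment p = qd = (2.80×10⁻⁸ C)(0.00174 m) = 4.872×10⁻¹¹ C·m.
At angle θ the dipole field magnitude is E = (kp/r³)·√(1 + 3cos²θ).
kp/r³ = (8.99×10⁹)(4.872×10⁻¹¹) / (1.55)³ = 0.1176 N/C.
√(1 + 3cos²31°) = √(1 + 3·0.7347) = √3.2042 ≈ 1.7900.
E ≈ 0.1176 × 1.790 = 0.2105 N/C.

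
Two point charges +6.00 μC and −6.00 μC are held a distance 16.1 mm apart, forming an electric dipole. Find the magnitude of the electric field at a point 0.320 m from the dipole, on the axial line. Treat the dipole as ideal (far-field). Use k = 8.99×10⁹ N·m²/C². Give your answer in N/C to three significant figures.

Dipole moment p = qd = (6.00×10⁻⁶ C)(0.0161 m) = 9.66×10⁻⁸ C·m.
On the dipole axis E = 2kp/r³.
E = 2·(8.99×10⁹)(9.66×10⁻⁸) / (0.320)³ = 5.301×10⁴ N/C.

E ≈ 5.30×10⁴ N/C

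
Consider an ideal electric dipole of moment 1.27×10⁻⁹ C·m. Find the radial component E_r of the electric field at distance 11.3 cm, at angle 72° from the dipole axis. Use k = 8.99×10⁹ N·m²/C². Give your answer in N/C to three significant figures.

For a dipole, E_r = (2kp cosθ)/r³.
kp/r³ = (8.99×10⁹)(1.27×10⁻⁹)/(0.113)³ = 7913 N/C.
E_r = 2·7913·cos72° = 4890 N/C.

E_r ≈ 4890 N/C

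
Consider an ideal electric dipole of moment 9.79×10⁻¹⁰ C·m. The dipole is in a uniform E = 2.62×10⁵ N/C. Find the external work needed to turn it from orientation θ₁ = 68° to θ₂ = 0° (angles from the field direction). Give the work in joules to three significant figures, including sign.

W_ext = ΔU = U(θ₂) − U(θ₁) = −pE cosθ₂ − (−pE cosθ₁) = pE(cosθ₁ − cosθ₂).
W = (9.79×10⁻¹⁰)(2.62×10⁵)·(cos68° − cos0°) = (2.565×10⁻⁴)·(-0.6254) = -1.604×10⁻⁴ J.

W ≈ -1.60×10⁻⁴ J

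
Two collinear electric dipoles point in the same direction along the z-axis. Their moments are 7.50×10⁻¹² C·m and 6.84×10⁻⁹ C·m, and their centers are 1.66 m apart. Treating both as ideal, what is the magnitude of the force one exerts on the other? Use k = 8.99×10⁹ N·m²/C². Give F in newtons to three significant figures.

F ≈ 3.64×10⁻¹⁰ N

On-axis field of dipole 1 at distance r: E = 2kp₁/r³. Force on dipole 2 is F = p₂·dE/dr (gradient along axis).
dE/dr = −6kp₁/r⁴, so |F| = 6kp₁p₂/r⁴ (attractive for aligned moments).
F = 6(8.99×10⁹)(7.50×10⁻¹²)(6.84×10⁻⁹)/(1.66)⁴ = 3.644×10⁻¹⁰ N.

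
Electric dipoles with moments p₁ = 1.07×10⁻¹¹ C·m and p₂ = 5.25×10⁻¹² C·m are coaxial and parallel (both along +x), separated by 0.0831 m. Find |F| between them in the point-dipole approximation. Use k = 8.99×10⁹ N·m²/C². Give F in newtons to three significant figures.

On-axis field of dipole 1 at distance r: E = 2kp₁/r³. Force on dipole 2 is F = p₂·dE/dr (gradient along axis).
dE/dr = −6kp₁/r⁴, so |F| = 6kp₁p₂/r⁴ (attractive for aligned moments).
F = 6(8.99×10⁹)(1.07×10⁻¹¹)(5.25×10⁻¹²)/(0.0831)⁴ = 6.354×10⁻⁸ N.

F ≈ 6.35×10⁻⁸ N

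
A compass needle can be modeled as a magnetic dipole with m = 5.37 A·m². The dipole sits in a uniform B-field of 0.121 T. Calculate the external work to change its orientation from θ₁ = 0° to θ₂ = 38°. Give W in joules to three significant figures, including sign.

W_ext = ΔU = −mB cosθ₂ + mB cosθ₁ = mB(cosθ₁ − cosθ₂).
W = (5.37)(0.121)·(cos0° − cos38°) = (0.6498)·(+0.2120) = 0.1377 J.

W ≈ 0.138 J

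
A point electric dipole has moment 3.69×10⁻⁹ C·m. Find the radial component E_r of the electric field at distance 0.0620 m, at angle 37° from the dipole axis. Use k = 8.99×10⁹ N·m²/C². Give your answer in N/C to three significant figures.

For a dipole, E_r = (2kp cosθ)/r³.
kp/r³ = (8.99×10⁹)(3.69×10⁻⁹)/(0.0620)³ = 1.392×10⁵ N/C.
E_r = 2·1.392×10⁵·cos37° = 2.223×10⁵ N/C.

E_r ≈ 2.22×10⁵ N/C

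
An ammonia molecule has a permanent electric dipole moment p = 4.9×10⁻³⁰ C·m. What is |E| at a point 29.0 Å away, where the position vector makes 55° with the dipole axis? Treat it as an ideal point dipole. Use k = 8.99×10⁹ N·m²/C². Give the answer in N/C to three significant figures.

At angle θ the dipole field magnitude is E = (kp/r³)·√(1 + 3cos²θ).
kp/r³ = (8.99×10⁹)(4.90×10⁻³⁰) / (2.90×10⁻⁹)³ = 1.806×10⁶ N/C.
√(1 + 3cos²55°) = √(1 + 3·0.3290) = √1.9870 ≈ 1.4096.
E ≈ 1.806×10⁶ × 1.410 = 2.546×10⁶ N/C.

E ≈ 2.55×10⁶ N/C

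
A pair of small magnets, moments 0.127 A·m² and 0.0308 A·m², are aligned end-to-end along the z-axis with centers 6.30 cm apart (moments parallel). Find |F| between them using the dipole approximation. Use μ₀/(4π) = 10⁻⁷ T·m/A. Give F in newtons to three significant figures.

On-axis B of dipole 1: B = (μ₀/4π)·2m₁/r³. Force on dipole 2: F = m₂·dB/dr.
dB/dr = −(μ₀/4π)·6m₁/r⁴, so |F| = (μ₀/4π)·6m₁m₂/r⁴.
F = 6(10⁻⁷)(0.127)(0.0308)/(0.0630)⁴ = 1.490×10⁻⁴ N.

F ≈ 1.49×10⁻⁴ N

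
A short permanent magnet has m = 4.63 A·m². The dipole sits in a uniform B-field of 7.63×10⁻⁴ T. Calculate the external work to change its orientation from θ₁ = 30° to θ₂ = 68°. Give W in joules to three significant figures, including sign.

W ≈ 0.00174 J

W_ext = ΔU = −mB cosθ₂ + mB cosθ₁ = mB(cosθ₁ − cosθ₂).
W = (4.63)(7.63×10⁻⁴)·(cos30° − cos68°) = (0.003533)·(+0.4914) = 0.001736 J.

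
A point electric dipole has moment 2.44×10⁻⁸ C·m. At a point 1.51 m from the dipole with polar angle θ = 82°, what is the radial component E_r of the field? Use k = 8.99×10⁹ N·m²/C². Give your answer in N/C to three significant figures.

For a dipole, E_r = (2kp cosθ)/r³.
kp/r³ = (8.99×10⁹)(2.44×10⁻⁸)/(1.51)³ = 63.71 N/C.
E_r = 2·63.71·cos82° = 17.73 N/C.

E_r ≈ 17.7 N/C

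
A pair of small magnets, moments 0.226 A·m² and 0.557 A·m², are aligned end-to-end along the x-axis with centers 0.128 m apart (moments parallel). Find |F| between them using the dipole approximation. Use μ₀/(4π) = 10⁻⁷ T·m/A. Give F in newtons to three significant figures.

On-axis B of dipole 1: B = (μ₀/4π)·2m₁/r³. Force on dipole 2: F = m₂·dB/dr.
dB/dr = −(μ₀/4π)·6m₁/r⁴, so |F| = (μ₀/4π)·6m₁m₂/r⁴.
F = 6(10⁻⁷)(0.226)(0.557)/(0.128)⁴ = 2.814×10⁻⁴ N.

F ≈ 2.81×10⁻⁴ N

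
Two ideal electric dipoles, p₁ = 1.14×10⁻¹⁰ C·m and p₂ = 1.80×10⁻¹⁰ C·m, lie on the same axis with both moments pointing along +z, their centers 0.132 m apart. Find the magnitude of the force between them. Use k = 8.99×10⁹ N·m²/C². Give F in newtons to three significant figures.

On-axis field of dipole 1 at distance r: E = 2kp₁/r³. Force on dipole 2 is F = p₂·dE/dr (gradient along axis).
dE/dr = −6kp₁/r⁴, so |F| = 6kp₁p₂/r⁴ (attractive for aligned moments).
F = 6(8.99×10⁹)(1.14×10⁻¹⁰)(1.80×10⁻¹⁰)/(0.132)⁴ = 3.646×10⁻⁶ N.

F ≈ 3.65×10⁻⁶ N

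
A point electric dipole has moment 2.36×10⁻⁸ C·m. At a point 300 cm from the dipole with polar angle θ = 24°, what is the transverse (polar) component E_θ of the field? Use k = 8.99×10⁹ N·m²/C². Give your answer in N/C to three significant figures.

E_θ ≈ 3.20 N/C

For a dipole, E_θ = (kp sinθ)/r³.
kp/r³ = (8.99×10⁹)(2.36×10⁻⁸)/(3.00)³ = 7.858 N/C.
E_θ = 7.858·sin24° = 3.196 N/C.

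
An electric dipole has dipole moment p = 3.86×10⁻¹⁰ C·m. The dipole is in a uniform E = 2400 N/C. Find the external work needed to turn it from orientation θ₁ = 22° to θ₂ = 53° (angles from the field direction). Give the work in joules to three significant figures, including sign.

W ≈ 3.01×10⁻⁷ J

W_ext = ΔU = U(θ₂) − U(θ₁) = −pE cosθ₂ − (−pE cosθ₁) = pE(cosθ₁ − cosθ₂).
W = (3.86×10⁻¹⁰)(2400)·(cos22° − cos53°) = (9.264×10⁻⁷)·(+0.3254) = 3.014×10⁻⁷ J.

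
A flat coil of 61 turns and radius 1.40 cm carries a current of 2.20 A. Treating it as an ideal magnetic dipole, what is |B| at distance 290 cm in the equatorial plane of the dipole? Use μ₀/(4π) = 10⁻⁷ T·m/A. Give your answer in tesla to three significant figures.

m = NIA = NIπa² = 61·(2.20)·π·(0.0140)² = 0.08263 A·m².
In the equatorial plane B = (μ₀/4π)·m/r³ (half the axial value).
B = (10⁻⁷)·(0.08263) / (2.90)³ = 3.388×10⁻¹⁰ T.

B ≈ 3.39×10⁻¹⁰ T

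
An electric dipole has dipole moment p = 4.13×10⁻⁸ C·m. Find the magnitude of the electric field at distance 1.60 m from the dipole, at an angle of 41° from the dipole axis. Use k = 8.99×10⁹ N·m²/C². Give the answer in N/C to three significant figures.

E ≈ 149 N/C

At angle θ the dipole field magnitude is E = (kp/r³)·√(1 + 3cos²θ).
kp/r³ = (8.99×10⁹)(4.13×10⁻⁸) / (1.60)³ = 90.65 N/C.
√(1 + 3cos²41°) = √(1 + 3·0.5696) = √2.7088 ≈ 1.6458.
E ≈ 90.65 × 1.646 = 149.2 N/C.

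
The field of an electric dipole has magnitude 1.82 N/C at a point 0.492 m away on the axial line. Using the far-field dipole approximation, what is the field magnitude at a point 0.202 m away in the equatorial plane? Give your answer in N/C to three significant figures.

E ≈ 13.1 N/C

Dipole fields scale as 1/r³ in the far field.
The axial field is twice the equatorial field at the same r, so the geometry factor is 1/2.
E₂ = E₁ · (1/2) · (r₁/r₂)³ = 1.82 · 0.5 · (0.492/0.202)³.
(r₁/r₂)³ = (2.436)³ = 14.45.
E₂ ≈ 13.15 N/C.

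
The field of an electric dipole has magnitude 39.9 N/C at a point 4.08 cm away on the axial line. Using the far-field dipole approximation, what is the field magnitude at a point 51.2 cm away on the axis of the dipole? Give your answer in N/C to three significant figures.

Dipole fields scale as 1/r³ in the far field; the geometry is the same at both points.
E₂ = E₁ · (r₁/r₂)³ = 39.9 · (4.08/51.2)³.
(r₁/r₂)³ = (0.07969)³ = 0.000506.
E₂ ≈ 0.02019 N/C.

E ≈ 0.0202 N/C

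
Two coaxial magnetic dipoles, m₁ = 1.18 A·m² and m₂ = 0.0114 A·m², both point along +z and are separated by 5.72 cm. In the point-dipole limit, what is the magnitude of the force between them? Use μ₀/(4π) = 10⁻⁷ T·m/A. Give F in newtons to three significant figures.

F ≈ 7.54×10⁻⁴ N

On-axis B of dipole 1: B = (μ₀/4π)·2m₁/r³. Force on dipole 2: F = m₂·dB/dr.
dB/dr = −(μ₀/4π)·6m₁/r⁴, so |F| = (μ₀/4π)·6m₁m₂/r⁴.
F = 6(10⁻⁷)(1.18)(0.0114)/(0.0572)⁴ = 7.540×10⁻⁴ N.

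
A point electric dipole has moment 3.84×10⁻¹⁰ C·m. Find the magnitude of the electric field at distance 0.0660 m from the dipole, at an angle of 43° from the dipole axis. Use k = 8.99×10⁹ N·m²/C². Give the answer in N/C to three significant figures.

E ≈ 1.94×10⁴ N/C

At angle θ the dipole field magnitude is E = (kp/r³)·√(1 + 3cos²θ).
kp/r³ = (8.99×10⁹)(3.84×10⁻¹⁰) / (0.0660)³ = 1.201×10⁴ N/C.
√(1 + 3cos²43°) = √(1 + 3·0.5349) = √2.6046 ≈ 1.6139.
E ≈ 1.201×10⁴ × 1.614 = 1.938×10⁴ N/C.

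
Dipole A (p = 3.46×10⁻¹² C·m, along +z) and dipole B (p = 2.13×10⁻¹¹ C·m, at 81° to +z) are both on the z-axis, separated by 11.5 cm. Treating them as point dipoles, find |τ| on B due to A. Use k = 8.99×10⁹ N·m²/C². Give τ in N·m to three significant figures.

τ ≈ 8.61×10⁻¹⁰ N·m

The second dipole sits on the axis of the first, so the field there is axial: E₁ = 2kp₁/r³ along +z.
E₁ = 2(8.99×10⁹)(3.46×10⁻¹²)/(0.115)³ = 40.90 N/C.
Torque on the second dipole: τ = p₂ E₁ sinθ.
τ = (2.13×10⁻¹¹)(40.90)·sin81° = 8.605×10⁻¹⁰ N·m.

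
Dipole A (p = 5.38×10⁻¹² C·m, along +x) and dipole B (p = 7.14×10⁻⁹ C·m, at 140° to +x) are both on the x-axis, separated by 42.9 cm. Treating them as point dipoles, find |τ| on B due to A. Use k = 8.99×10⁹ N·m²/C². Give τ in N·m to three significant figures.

The second dipole sits on the axis of the first, so the field there is axial: E₁ = 2kp₁/r³ along +x.
E₁ = 2(8.99×10⁹)(5.38×10⁻¹²)/(0.429)³ = 1.225 N/C.
Torque on the second dipole: τ = p₂ E₁ sinθ.
τ = (7.14×10⁻⁹)(1.225)·sin140° = 5.623×10⁻⁹ N·m.

τ ≈ 5.62×10⁻⁹ N·m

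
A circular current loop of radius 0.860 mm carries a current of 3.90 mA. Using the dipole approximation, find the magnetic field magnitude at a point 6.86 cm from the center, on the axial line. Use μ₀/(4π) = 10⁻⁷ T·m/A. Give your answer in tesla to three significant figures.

B ≈ 5.61×10⁻¹² T

Magnetic moment m = IA = Iπa² = (0.00390)·π·(8.60×10⁻⁴)² = 9.062×10⁻⁹ A·m².
On axis B = (μ₀/4π)·2m/r³.
B = 2·(10⁻⁷)·(9.062×10⁻⁹) / (0.0686)³ = 5.614×10⁻¹² T.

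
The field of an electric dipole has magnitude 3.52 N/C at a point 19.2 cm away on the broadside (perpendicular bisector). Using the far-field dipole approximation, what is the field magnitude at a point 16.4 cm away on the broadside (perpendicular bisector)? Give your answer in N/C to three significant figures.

E ≈ 5.65 N/C

Dipole fields scale as 1/r³ in the far field; the geometry is the same at both points.
E₂ = E₁ · (r₁/r₂)³ = 3.52 · (19.2/16.4)³.
(r₁/r₂)³ = (1.171)³ = 1.605.
E₂ ≈ 5.648 N/C.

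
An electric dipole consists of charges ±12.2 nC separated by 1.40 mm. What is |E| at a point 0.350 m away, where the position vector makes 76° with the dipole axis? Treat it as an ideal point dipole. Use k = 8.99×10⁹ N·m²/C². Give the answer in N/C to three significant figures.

E ≈ 3.88 N/C

Dipole moment p = qd = (1.22×10⁻⁸ C)(0.00140 m) = 1.708×10⁻¹¹ C·m.
At angle θ the dipole field magnitude is E = (kp/r³)·√(1 + 3cos²θ).
kp/r³ = (8.99×10⁹)(1.708×10⁻¹¹) / (0.350)³ = 3.581 N/C.
√(1 + 3cos²76°) = √(1 + 3·0.0585) = √1.1756 ≈ 1.0842.
E ≈ 3.581 × 1.084 = 3.883 N/C.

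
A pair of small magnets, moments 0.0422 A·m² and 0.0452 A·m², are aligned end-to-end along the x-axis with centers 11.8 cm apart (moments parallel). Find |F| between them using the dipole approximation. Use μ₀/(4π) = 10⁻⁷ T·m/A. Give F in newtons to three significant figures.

On-axis B of dipole 1: B = (μ₀/4π)·2m₁/r³. Force on dipole 2: F = m₂·dB/dr.
dB/dr = −(μ₀/4π)·6m₁/r⁴, so |F| = (μ₀/4π)·6m₁m₂/r⁴.
F = 6(10⁻⁷)(0.0422)(0.0452)/(0.118)⁴ = 5.903×10⁻⁶ N.

F ≈ 5.90×10⁻⁶ N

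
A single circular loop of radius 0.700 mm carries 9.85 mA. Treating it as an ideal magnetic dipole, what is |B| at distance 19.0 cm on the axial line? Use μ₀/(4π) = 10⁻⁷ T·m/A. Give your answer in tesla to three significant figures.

Magnetic moment m = IA = Iπa² = (0.00985)·π·(7.00×10⁻⁴)² = 1.516×10⁻⁸ A·m².
On axis B = (μ₀/4π)·2m/r³.
B = 2·(10⁻⁷)·(1.516×10⁻⁸) / (0.190)³ = 4.420×10⁻¹³ T.

B ≈ 4.42×10⁻¹³ T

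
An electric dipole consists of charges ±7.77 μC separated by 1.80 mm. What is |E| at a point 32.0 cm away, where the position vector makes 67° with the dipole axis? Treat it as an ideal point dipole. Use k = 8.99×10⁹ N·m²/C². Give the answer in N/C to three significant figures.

E ≈ 4630 N/C

Dipole moment p = qd = (7.77×10⁻⁶ C)(0.00180 m) = 1.399×10⁻⁸ C·m.
At angle θ the dipole field magnitude is E = (kp/r³)·√(1 + 3cos²θ).
kp/r³ = (8.99×10⁹)(1.399×10⁻⁸) / (0.320)³ = 3838 N/C.
√(1 + 3cos²67°) = √(1 + 3·0.1527) = √1.4580 ≈ 1.2075.
E ≈ 3838 × 1.207 = 4635 N/C.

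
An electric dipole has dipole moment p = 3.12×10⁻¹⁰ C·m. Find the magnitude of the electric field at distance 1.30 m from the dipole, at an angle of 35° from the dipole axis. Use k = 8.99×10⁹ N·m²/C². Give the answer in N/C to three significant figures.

E ≈ 2.22 N/C

At angle θ the dipole field magnitude is E = (kp/r³)·√(1 + 3cos²θ).
kp/r³ = (8.99×10⁹)(3.12×10⁻¹⁰) / (1.30)³ = 1.277 N/C.
√(1 + 3cos²35°) = √(1 + 3·0.6710) = √3.0130 ≈ 1.7358.
E ≈ 1.277 × 1.736 = 2.216 N/C.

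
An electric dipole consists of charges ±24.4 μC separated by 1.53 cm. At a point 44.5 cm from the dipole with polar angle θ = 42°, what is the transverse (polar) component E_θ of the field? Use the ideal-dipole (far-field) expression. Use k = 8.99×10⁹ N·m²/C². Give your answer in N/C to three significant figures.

E_θ ≈ 2.55×10⁴ N/C

Dipole moment p = qd = (2.44×10⁻⁵ C)(0.0153 m) = 3.733×10⁻⁷ C·m.
For a dipole, E_θ = (kp sinθ)/r³.
kp/r³ = (8.99×10⁹)(3.733×10⁻⁷)/(0.445)³ = 3.808×10⁴ N/C.
E_θ = 3.808×10⁴·sin42° = 2.548×10⁴ N/C.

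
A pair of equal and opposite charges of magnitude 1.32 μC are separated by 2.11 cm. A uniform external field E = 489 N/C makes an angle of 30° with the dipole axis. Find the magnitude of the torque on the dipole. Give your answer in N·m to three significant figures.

Dipole moment p = qd = (1.32×10⁻⁶ C)(0.0211 m) = 2.785×10⁻⁸ C·m.
Torque on an electric dipole: τ = pE sinθ.
τ = (2.785×10⁻⁸)(489)·sin30° = 6.809×10⁻⁶ N·m.

τ ≈ 6.81×10⁻⁶ N·m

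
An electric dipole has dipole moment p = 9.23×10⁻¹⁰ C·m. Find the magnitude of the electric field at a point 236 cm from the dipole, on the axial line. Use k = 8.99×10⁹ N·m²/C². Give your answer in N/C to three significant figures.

On the dipole axis E = 2kp/r³.
E = 2·(8.99×10⁹)(9.23×10⁻¹⁰) / (2.36)³ = 1.263 N/C.

E ≈ 1.26 N/C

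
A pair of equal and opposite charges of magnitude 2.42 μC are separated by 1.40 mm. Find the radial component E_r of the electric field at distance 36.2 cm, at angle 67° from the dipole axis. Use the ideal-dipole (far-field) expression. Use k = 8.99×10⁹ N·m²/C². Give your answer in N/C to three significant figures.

E_r ≈ 502 N/C

Dipole moment p = qd = (2.42×10⁻⁶ C)(0.00140 m) = 3.388×10⁻⁹ C·m.
For a dipole, E_r = (2kp cosθ)/r³.
kp/r³ = (8.99×10⁹)(3.388×10⁻⁹)/(0.362)³ = 642.1 N/C.
E_r = 2·642.1·cos67° = 501.7 N/C.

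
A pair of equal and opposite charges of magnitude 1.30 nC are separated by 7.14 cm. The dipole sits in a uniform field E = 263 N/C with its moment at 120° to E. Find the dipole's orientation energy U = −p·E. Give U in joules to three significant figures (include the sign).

U ≈ 1.22×10⁻⁸ J

Dipole moment p = qd = (1.30×10⁻⁹ C)(0.0714 m) = 9.282×10⁻¹¹ C·m.
U = −p·E = −pE cosθ.
U = −(9.282×10⁻¹¹)(263)·cos120° = 1.221×10⁻⁸ J.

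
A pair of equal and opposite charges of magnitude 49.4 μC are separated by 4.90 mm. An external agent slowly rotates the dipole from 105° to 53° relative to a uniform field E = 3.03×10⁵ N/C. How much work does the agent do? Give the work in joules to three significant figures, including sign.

Dipole moment p = qd = (4.94×10⁻⁵ C)(0.00490 m) = 2.421×10⁻⁷ C·m.
W_ext = ΔU = U(θ₂) − U(θ₁) = −pE cosθ₂ − (−pE cosθ₁) = pE(cosθ₁ − cosθ₂).
W = (2.421×10⁻⁷)(3.03×10⁵)·(cos105° − cos53°) = (0.07336)·(-0.8606) = -0.06313 J.

W ≈ -0.0631 J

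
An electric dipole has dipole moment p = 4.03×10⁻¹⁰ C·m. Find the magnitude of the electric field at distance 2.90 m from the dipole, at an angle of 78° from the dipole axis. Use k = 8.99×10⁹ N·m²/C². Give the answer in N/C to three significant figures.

E ≈ 0.158 N/C

At angle θ the dipole field magnitude is E = (kp/r³)·√(1 + 3cos²θ).
kp/r³ = (8.99×10⁹)(4.03×10⁻¹⁰) / (2.90)³ = 0.1485 N/C.
√(1 + 3cos²78°) = √(1 + 3·0.0432) = √1.1297 ≈ 1.0629.
E ≈ 0.1485 × 1.063 = 0.1579 N/C.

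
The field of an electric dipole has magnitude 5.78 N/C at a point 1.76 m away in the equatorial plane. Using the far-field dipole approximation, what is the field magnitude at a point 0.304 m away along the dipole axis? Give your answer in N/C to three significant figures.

Dipole fields scale as 1/r³ in the far field.
The axial field is twice the equatorial field at the same r, so the geometry factor is 2/1.
E₂ = E₁ · (2/1) · (r₁/r₂)³ = 5.78 · 2 · (1.76/0.304)³.
(r₁/r₂)³ = (5.789)³ = 194.1.
E₂ ≈ 2243 N/C.

E ≈ 2240 N/C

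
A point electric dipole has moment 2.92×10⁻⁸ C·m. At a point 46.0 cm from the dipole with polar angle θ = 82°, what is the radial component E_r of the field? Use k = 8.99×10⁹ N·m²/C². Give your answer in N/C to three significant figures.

E_r ≈ 751 N/C

For a dipole, E_r = (2kp cosθ)/r³.
kp/r³ = (8.99×10⁹)(2.92×10⁻⁸)/(0.460)³ = 2697 N/C.
E_r = 2·2697·cos82° = 750.7 N/C.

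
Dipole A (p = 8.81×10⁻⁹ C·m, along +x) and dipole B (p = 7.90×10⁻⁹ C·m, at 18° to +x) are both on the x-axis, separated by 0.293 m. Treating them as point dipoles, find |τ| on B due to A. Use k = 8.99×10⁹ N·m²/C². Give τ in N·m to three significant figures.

The second dipole sits on the axis of the first, so the field there is axial: E₁ = 2kp₁/r³ along +x.
E₁ = 2(8.99×10⁹)(8.81×10⁻⁹)/(0.293)³ = 6297 N/C.
Torque on the second dipole: τ = p₂ E₁ sinθ.
τ = (7.90×10⁻⁹)(6297)·sin18° = 1.537×10⁻⁵ N·m.

τ ≈ 1.54×10⁻⁵ N·m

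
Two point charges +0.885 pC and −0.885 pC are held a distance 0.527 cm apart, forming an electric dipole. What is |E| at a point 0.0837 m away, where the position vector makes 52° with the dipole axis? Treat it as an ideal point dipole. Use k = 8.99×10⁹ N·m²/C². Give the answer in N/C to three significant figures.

Dipole moment p = qd = (8.85×10⁻¹³ C)(0.00527 m) = 4.664×10⁻¹⁵ C·m.
At angle θ the dipole field magnitude is E = (kp/r³)·√(1 + 3cos²θ).
kp/r³ = (8.99×10⁹)(4.664×10⁻¹⁵) / (0.0837)³ = 0.07151 N/C.
√(1 + 3cos²52°) = √(1 + 3·0.3790) = √2.1371 ≈ 1.4619.
E ≈ 0.07151 × 1.462 = 0.1045 N/C.

E ≈ 0.105 N/C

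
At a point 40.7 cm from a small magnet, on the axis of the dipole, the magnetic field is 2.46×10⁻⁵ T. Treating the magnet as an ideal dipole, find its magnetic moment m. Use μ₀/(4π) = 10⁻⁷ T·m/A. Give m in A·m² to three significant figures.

On axis B = (μ₀/4π)·2m/r³, so m = Br³·4π/(μ₀·2).
m = (2.46×10⁻⁵)·(0.407)³ / (2·10⁻⁷) = 8.293 A·m².

m ≈ 8.29 A·m²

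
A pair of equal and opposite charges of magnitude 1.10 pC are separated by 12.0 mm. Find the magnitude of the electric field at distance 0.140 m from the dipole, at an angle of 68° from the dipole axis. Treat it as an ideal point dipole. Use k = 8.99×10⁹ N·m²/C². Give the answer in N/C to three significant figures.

E ≈ 0.0516 N/C

Dipole moment p = qd = (1.10×10⁻¹² C)(0.0120 m) = 1.32×10⁻¹⁴ C·m.
At angle θ the dipole field magnitude is E = (kp/r³)·√(1 + 3cos²θ).
kp/r³ = (8.99×10⁹)(1.32×10⁻¹⁴) / (0.140)³ = 0.04325 N/C.
√(1 + 3cos²68°) = √(1 + 3·0.1403) = √1.4210 ≈ 1.1921.
E ≈ 0.04325 × 1.192 = 0.05155 N/C.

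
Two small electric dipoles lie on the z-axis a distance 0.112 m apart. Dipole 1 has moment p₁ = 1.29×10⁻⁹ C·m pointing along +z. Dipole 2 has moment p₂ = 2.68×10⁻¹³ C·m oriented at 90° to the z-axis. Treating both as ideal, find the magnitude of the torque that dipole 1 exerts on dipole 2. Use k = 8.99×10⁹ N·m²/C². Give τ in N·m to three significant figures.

τ ≈ 4.42×10⁻⁹ N·m

The second dipole sits on the axis of the first, so the field there is axial: E₁ = 2kp₁/r³ along +z.
E₁ = 2(8.99×10⁹)(1.29×10⁻⁹)/(0.112)³ = 1.651×10⁴ N/C.
Torque on the second dipole: τ = p₂ E₁ sinθ.
τ = (2.68×10⁻¹³)(1.651×10⁴)·sin90° = 4.424×10⁻⁹ N·m.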